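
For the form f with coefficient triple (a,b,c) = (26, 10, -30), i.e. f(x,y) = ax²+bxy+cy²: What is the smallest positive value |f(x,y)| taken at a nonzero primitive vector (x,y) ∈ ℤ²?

river: ρ → (-30,50,6)
river: ρ → (6,46,-46)
river: ρ → (-46,46,6)
river: ρ → (6,50,-30)
river: ρ → (-30,10,26)
river: ρ → (26,42,-14)
river: ρ → (-14,42,26)
river: ρ → (26,10,-30)
closes: descent 0, river 8
min |a| on river = 6

6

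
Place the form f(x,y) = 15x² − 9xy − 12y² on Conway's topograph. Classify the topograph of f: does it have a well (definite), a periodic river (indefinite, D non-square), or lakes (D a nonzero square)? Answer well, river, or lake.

D = b²−4ac = (-9)² − 4·15·(-12) = 801
D > 0 non-square ⇒ indefinite ⇒ periodic river

river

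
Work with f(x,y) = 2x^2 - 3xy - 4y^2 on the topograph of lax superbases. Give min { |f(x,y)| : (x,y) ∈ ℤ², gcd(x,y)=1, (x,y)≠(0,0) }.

descent: ρ → (-4,3,2)  [lands on river]
river: ρ → (2,5,-2)
river: ρ → (-2,3,4)
river: ρ → (4,5,-1)
river: ρ → (-1,5,4)
river: ρ → (4,3,-2)
river: ρ → (-2,5,2)
river: ρ → (2,3,-4)
river: ρ → (-4,5,1)
river: ρ → (1,5,-4)
closes: descent 1, river 10
min |a| on river = 1

1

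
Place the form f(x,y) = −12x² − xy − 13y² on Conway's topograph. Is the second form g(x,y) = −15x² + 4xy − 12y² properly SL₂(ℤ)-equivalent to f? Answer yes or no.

D₁ = -623, D₂ = -704
discriminants differ ⇒ not SL₂(ℤ)-equivalent

no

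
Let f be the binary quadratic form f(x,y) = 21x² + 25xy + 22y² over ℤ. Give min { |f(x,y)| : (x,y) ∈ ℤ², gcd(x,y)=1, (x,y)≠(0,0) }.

translate: b→-17 (≡25 mod 42), so (21,25,22)→(21,-17,18)
flip: (21,-17,18)→(18,17,21)
reduced (well bottom): (18,17,21) with a≤c, −a<b≤a
well minimum = a = 18

18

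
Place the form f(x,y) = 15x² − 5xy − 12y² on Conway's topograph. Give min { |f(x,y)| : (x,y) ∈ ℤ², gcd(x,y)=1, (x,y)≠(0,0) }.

descent: ρ → (-12,5,15)  [lands on river]
river: ρ → (15,25,-2)
river: ρ → (-2,27,2)
river: ρ → (2,25,-15)
river: ρ → (-15,5,12)
river: ρ → (12,19,-8)
river: ρ → (-8,13,18)
river: ρ → (18,23,-3)
river: ρ → (-3,25,10)
river: ρ → (10,15,-13)
river: ρ → (-13,11,12)
river: ρ → (12,13,-12)
river: ρ → (-12,11,13)
river: ρ → (13,15,-10)
river: ρ → (-10,25,3)
river: ρ → (3,23,-18)
river: ρ → (-18,13,8)
river: ρ → (8,19,-12)
closes: descent 1, river 18
min |a| on river = 2

2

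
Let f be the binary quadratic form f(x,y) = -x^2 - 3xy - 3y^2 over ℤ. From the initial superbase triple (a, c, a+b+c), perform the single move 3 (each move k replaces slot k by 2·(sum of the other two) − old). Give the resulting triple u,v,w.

start (-1,-3,-7) = (f(1,0),f(0,1),f(1,1))
replace slot 3: 2·((-1)+(-3)) − (-7) = -1 → (-1,-3,-1)

-1,-3,-1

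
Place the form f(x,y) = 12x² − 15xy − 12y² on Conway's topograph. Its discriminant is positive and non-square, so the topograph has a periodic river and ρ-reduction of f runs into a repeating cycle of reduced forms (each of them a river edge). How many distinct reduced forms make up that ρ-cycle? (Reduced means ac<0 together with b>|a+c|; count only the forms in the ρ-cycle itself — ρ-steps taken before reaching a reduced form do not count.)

D = 801, ⌊√D⌋ = 28
descent: ρ → (-12,15,12)  [lands on river]
river: ρ → (12,9,-15)
river: ρ → (-15,21,6)
river: ρ → (6,27,-3)
river: ρ → (-3,27,6)
river: ρ → (6,21,-15)
river: ρ → (-15,9,12)
river: ρ → (12,15,-12)
river: ρ → (-12,9,15)
river: ρ → (15,21,-6)
river: ρ → (-6,27,3)
river: ρ → (3,27,-6)
river: ρ → (-6,21,15)
river: ρ → (15,9,-12)
ρ-cycle length = 14 (tail of 1 descent step not counted)

14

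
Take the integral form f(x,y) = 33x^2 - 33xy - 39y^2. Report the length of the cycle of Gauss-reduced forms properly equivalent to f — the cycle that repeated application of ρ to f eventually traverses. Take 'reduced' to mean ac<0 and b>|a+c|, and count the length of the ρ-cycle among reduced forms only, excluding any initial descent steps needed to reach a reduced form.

D = 6237, ⌊√D⌋ = 78
descent: ρ → (-39,33,33)  [lands on river]
river: ρ → (33,33,-39)
river: ρ → (-39,45,27)
river: ρ → (27,63,-21)
river: ρ → (-21,63,27)
river: ρ → (27,45,-39)
ρ-cycle length = 6 (tail of 1 descent step not counted)

6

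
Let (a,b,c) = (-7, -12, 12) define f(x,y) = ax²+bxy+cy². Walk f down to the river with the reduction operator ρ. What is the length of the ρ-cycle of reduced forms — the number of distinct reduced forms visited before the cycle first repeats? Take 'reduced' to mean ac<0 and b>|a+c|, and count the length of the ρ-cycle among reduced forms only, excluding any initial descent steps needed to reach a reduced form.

D = 480, ⌊√D⌋ = 21
descent: ρ → (12,12,-7)  [lands on river]
river: ρ → (-7,16,8)
river: ρ → (8,16,-7)
river: ρ → (-7,12,12)
ρ-cycle length = 4 (tail of 1 descent step not counted)

4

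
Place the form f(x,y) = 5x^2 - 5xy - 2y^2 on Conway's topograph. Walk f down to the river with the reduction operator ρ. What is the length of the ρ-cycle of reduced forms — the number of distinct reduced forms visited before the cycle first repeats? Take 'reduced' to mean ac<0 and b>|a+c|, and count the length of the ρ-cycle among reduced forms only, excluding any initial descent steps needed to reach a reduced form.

D = 65, ⌊√D⌋ = 8
descent: ρ → (-2,5,5)  [lands on river]
river: ρ → (5,5,-2)
river: ρ → (-2,7,2)
river: ρ → (2,5,-5)
river: ρ → (-5,5,2)
river: ρ → (2,7,-2)
ρ-cycle length = 6 (tail of 1 descent step not counted)

6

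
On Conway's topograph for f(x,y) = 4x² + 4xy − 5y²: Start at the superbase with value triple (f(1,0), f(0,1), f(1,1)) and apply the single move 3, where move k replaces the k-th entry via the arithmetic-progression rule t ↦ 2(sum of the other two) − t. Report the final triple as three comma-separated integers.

start (4,-5,3) = (f(1,0),f(0,1),f(1,1))
replace slot 3: 2·(4+(-5)) − 3 = -5 → (4,-5,-5)

4,-5,-5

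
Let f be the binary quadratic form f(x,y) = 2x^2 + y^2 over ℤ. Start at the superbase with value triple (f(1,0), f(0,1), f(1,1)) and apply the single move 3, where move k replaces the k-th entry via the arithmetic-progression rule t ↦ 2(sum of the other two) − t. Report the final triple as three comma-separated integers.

start (2,1,3) = (f(1,0),f(0,1),f(1,1))
replace slot 3: 2·(2+1) − 3 = 3 → (2,1,3)

2,1,3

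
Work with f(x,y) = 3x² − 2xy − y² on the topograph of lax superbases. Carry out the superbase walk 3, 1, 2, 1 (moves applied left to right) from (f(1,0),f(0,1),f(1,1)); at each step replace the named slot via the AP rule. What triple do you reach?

start (3,-1,0) = (f(1,0),f(0,1),f(1,1))
replace slot 3: 2·(3+(-1)) − 0 = 4 → (3,-1,4)
replace slot 1: 2·((-1)+4) − 3 = 3 → (3,-1,4)
replace slot 2: 2·(3+4) − (-1) = 15 → (3,15,4)
replace slot 1: 2·(15+4) − 3 = 35 → (35,15,4)

35,15,4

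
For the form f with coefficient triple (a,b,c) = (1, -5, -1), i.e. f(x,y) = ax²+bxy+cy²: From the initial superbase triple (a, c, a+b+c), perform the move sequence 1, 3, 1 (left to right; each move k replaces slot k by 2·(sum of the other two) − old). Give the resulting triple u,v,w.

start (1,-1,-5) = (f(1,0),f(0,1),f(1,1))
replace slot 1: 2·((-1)+(-5)) − 1 = -13 → (-13,-1,-5)
replace slot 3: 2·((-13)+(-1)) − (-5) = -23 → (-13,-1,-23)
replace slot 1: 2·((-1)+(-23)) − (-13) = -35 → (-35,-1,-23)

-35,-1,-23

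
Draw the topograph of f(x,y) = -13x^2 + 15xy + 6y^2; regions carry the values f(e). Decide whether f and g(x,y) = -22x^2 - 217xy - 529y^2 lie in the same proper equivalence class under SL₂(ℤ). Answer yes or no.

D₁ = 537, D₂ = 537
river cycle of f (length 16): (6, 21, -4), (-4, 19, 11), (11, 3, -12), (-12, 21, 2), (2, 23, -1), (-1, 23, 2), (2, 21, -12), (-12, 3, 11), (11, 19, -4), (-4, 21, 6), … (6 more)
river cycle of g (length 16): (6, 21, -4), (-4, 19, 11), (11, 3, -12), (-12, 21, 2), (2, 23, -1), (-1, 23, 2), (2, 21, -12), (-12, 3, 11), (11, 19, -4), (-4, 21, 6), … (6 more)
cycles coincide ⇒ equivalent

yes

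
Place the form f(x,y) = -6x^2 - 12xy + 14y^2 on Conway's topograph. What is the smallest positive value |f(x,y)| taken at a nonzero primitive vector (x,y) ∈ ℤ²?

descent: ρ → (14,12,-6)  [lands on river]
river: ρ → (-6,12,14)
river: ρ → (14,16,-4)
river: ρ → (-4,16,14)
closes: descent 1, river 4
min |a| on river = 4

4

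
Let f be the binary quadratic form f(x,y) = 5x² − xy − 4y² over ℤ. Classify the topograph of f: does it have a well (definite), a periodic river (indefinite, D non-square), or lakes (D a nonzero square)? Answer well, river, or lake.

D = b²−4ac = (-1)² − 4·5·(-4) = 81
D = 9² is a perfect square ⇒ form factors over ℤ ⇒ lakes

lake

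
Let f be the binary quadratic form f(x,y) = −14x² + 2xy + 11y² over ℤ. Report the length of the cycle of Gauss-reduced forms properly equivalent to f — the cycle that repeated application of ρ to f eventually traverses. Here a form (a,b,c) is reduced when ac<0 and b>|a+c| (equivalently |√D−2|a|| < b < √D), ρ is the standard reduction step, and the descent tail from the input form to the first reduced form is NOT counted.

D = 620, ⌊√D⌋ = 24
descent: ρ → (11,20,-5)  [lands on river]
river: ρ → (-5,20,11)
river: ρ → (11,24,-1)
river: ρ → (-1,24,11)
ρ-cycle length = 4 (tail of 1 descent step not counted)

4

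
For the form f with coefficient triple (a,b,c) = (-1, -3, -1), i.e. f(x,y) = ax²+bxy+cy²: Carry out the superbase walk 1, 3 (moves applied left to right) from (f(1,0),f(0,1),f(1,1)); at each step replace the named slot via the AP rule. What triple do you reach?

start (-1,-1,-5) = (f(1,0),f(0,1),f(1,1))
replace slot 1: 2·((-1)+(-5)) − (-1) = -11 → (-11,-1,-5)
replace slot 3: 2·((-11)+(-1)) − (-5) = -19 → (-11,-1,-19)

-11,-1,-19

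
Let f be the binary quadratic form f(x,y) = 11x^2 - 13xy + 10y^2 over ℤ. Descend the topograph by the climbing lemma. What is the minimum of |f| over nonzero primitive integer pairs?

translate: b→9 (≡-13 mod 22), so (11,-13,10)→(11,9,8)
flip: (11,9,8)→(8,-9,11)
translate: b→7 (≡-9 mod 16), so (8,-9,11)→(8,7,10)
reduced (well bottom): (8,7,10) with a≤c, −a<b≤a
well minimum = a = 8

8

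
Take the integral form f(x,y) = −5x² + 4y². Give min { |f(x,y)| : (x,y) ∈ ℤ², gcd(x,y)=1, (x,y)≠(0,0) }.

descent: ρ → (4,8,-1)  [lands on river]
river: ρ → (-1,8,4)
closes: descent 1, river 2
min |a| on river = 1

1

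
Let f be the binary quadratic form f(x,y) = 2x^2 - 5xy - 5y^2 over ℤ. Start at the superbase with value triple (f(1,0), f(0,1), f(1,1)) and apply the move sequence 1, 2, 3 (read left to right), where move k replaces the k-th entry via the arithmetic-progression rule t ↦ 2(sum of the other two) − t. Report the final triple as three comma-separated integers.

start (2,-5,-8) = (f(1,0),f(0,1),f(1,1))
replace slot 1: 2·((-5)+(-8)) − 2 = -28 → (-28,-5,-8)
replace slot 2: 2·((-28)+(-8)) − (-5) = -67 → (-28,-67,-8)
replace slot 3: 2·((-28)+(-67)) − (-8) = -182 → (-28,-67,-182)

-28,-67,-182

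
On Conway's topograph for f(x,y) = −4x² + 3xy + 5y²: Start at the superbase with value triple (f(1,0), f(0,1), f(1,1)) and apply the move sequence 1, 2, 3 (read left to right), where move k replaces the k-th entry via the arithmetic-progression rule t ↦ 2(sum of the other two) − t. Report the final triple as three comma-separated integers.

start (-4,5,4) = (f(1,0),f(0,1),f(1,1))
replace slot 1: 2·(5+4) − (-4) = 22 → (22,5,4)
replace slot 2: 2·(22+4) − 5 = 47 → (22,47,4)
replace slot 3: 2·(22+47) − 4 = 134 → (22,47,134)

22,47,134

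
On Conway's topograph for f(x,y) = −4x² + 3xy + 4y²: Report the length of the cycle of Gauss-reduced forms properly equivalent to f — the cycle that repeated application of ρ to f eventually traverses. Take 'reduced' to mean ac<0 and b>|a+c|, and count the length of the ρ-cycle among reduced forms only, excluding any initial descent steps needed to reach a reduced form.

D = 73, ⌊√D⌋ = 8
river: ρ → (4,5,-3)
river: ρ → (-3,7,2)
river: ρ → (2,5,-6)
river: ρ → (-6,7,1)
river: ρ → (1,7,-6)
river: ρ → (-6,5,2)
river: ρ → (2,7,-3)
river: ρ → (-3,5,4)
river: ρ → (4,3,-4)
river: ρ → (-4,5,3)
river: ρ → (3,7,-2)
river: ρ → (-2,5,6)
river: ρ → (6,7,-1)
river: ρ → (-1,7,6)
river: ρ → (6,5,-2)
river: ρ → (-2,7,3)
river: ρ → (3,5,-4)
river: ρ → (-4,3,4)
ρ-cycle length = 18 (tail of 0 descent steps not counted)

18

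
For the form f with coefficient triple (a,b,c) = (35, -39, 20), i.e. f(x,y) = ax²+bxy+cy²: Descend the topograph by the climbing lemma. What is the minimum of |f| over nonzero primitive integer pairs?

translate: b→31 (≡-39 mod 70), so (35,-39,20)→(35,31,16)
flip: (35,31,16)→(16,-31,35)
translate: b→1 (≡-31 mod 32), so (16,-31,35)→(16,1,20)
reduced (well bottom): (16,1,20) with a≤c, −a<b≤a
well minimum = a = 16

16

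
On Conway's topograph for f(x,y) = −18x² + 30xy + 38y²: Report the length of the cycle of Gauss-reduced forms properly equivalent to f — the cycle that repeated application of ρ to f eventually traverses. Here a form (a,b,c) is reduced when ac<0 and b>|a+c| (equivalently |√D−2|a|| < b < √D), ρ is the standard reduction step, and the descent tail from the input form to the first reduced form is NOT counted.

D = 3636, ⌊√D⌋ = 60
river: ρ → (38,46,-10)
river: ρ → (-10,54,18)
river: ρ → (18,54,-10)
river: ρ → (-10,46,38)
river: ρ → (38,30,-18)
river: ρ → (-18,42,26)
river: ρ → (26,10,-34)
river: ρ → (-34,58,2)
river: ρ → (2,58,-34)
river: ρ → (-34,10,26)
river: ρ → (26,42,-18)
river: ρ → (-18,30,38)
ρ-cycle length = 12 (tail of 0 descent steps not counted)

12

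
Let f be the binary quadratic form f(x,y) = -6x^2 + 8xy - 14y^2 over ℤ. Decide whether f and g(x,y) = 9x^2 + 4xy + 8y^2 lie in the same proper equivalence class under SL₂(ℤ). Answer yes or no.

D₁ = -272, D₂ = -272
f is negative-definite; reduce −f:
−f: translate: b→4 (≡-8 mod 12), so (6,-8,14)→(6,4,12)
−f: reduced (well bottom): (6,4,12) with a≤c, −a<b≤a
flip sign back: reduced form of f is (-6,-4,-12)
g: flip: (9,4,8)→(8,-4,9)
g: reduced (well bottom): (8,-4,9) with a≤c, −a<b≤a
reduced forms (-6, -4, -12) vs (8, -4, 9) ⇒ inequivalent

no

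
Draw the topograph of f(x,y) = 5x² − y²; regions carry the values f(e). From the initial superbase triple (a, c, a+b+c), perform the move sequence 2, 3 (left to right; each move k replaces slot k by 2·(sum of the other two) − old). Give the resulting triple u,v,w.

start (5,-1,4) = (f(1,0),f(0,1),f(1,1))
replace slot 2: 2·(5+4) − (-1) = 19 → (5,19,4)
replace slot 3: 2·(5+19) − 4 = 44 → (5,19,44)

5,19,44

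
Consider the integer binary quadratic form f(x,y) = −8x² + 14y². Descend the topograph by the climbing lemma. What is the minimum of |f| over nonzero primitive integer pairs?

descent: ρ → (14,0,-8)
descent: ρ → (-8,16,6)  [lands on river]
river: ρ → (6,20,-2)
river: ρ → (-2,20,6)
river: ρ → (6,16,-8)
closes: descent 2, river 4
min |a| on river = 2

2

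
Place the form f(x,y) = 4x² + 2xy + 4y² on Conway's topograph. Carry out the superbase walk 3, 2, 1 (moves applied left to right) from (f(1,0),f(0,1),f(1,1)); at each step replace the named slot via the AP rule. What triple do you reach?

start (4,4,10) = (f(1,0),f(0,1),f(1,1))
replace slot 3: 2·(4+4) − 10 = 6 → (4,4,6)
replace slot 2: 2·(4+6) − 4 = 16 → (4,16,6)
replace slot 1: 2·(16+6) − 4 = 40 → (40,16,6)

40,16,6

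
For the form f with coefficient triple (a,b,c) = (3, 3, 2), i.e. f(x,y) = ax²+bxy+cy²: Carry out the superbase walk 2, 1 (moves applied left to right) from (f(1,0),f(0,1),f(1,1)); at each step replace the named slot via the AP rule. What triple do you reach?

start (3,2,8) = (f(1,0),f(0,1),f(1,1))
replace slot 2: 2·(3+8) − 2 = 20 → (3,20,8)
replace slot 1: 2·(20+8) − 3 = 53 → (53,20,8)

53,20,8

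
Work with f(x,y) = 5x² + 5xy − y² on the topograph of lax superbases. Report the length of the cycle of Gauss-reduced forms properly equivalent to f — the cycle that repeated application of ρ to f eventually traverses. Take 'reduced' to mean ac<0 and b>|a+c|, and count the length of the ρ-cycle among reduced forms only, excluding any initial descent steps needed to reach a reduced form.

D = 45, ⌊√D⌋ = 6
river: ρ → (-1,5,5)
river: ρ → (5,5,-1)
ρ-cycle length = 2 (tail of 0 descent steps not counted)

2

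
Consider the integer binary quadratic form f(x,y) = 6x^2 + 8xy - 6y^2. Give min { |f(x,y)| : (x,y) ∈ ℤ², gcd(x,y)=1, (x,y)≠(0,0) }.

river: ρ → (-6,4,8)
river: ρ → (8,12,-2)
river: ρ → (-2,12,8)
river: ρ → (8,4,-6)
river: ρ → (-6,8,6)
river: ρ → (6,4,-8)
river: ρ → (-8,12,2)
river: ρ → (2,12,-8)
river: ρ → (-8,4,6)
river: ρ → (6,8,-6)
closes: descent 0, river 10
min |a| on river = 2

2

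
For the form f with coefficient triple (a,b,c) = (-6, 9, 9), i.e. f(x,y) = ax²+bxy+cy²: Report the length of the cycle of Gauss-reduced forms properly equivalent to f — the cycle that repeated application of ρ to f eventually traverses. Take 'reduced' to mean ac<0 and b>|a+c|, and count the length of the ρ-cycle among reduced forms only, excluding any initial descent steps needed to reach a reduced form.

D = 297, ⌊√D⌋ = 17
river: ρ → (9,9,-6)
river: ρ → (-6,15,3)
river: ρ → (3,15,-6)
river: ρ → (-6,9,9)
ρ-cycle length = 4 (tail of 0 descent steps not counted)

4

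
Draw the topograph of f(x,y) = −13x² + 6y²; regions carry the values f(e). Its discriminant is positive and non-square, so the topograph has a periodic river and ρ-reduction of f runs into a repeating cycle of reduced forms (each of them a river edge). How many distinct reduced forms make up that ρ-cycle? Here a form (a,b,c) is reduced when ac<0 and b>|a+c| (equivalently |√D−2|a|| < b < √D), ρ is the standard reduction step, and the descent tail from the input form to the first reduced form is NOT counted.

D = 312, ⌊√D⌋ = 17
descent: ρ → (6,12,-7)  [lands on river]
river: ρ → (-7,16,2)
river: ρ → (2,16,-7)
river: ρ → (-7,12,6)
ρ-cycle length = 4 (tail of 1 descent step not counted)

4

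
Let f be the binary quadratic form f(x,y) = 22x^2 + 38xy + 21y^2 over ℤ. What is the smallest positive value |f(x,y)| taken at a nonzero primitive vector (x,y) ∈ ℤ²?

translate: b→-6 (≡38 mod 44), so (22,38,21)→(22,-6,5)
flip: (22,-6,5)→(5,6,22)
translate: b→-4 (≡6 mod 10), so (5,6,22)→(5,-4,21)
reduced (well bottom): (5,-4,21) with a≤c, −a<b≤a
well minimum = a = 5

5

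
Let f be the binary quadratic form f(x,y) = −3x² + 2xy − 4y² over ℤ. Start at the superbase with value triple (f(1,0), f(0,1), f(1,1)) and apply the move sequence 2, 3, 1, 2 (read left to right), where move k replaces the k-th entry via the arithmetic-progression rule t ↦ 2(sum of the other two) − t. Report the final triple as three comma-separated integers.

start (-3,-4,-5) = (f(1,0),f(0,1),f(1,1))
replace slot 2: 2·((-3)+(-5)) − (-4) = -12 → (-3,-12,-5)
replace slot 3: 2·((-3)+(-12)) − (-5) = -25 → (-3,-12,-25)
replace slot 1: 2·((-12)+(-25)) − (-3) = -71 → (-71,-12,-25)
replace slot 2: 2·((-71)+(-25)) − (-12) = -180 → (-71,-180,-25)

-71,-180,-25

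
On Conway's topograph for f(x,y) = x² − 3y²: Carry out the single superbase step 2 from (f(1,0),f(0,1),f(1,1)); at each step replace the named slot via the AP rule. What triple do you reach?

start (1,-3,-2) = (f(1,0),f(0,1),f(1,1))
replace slot 2: 2·(1+(-2)) − (-3) = 1 → (1,1,-2)

1,1,-2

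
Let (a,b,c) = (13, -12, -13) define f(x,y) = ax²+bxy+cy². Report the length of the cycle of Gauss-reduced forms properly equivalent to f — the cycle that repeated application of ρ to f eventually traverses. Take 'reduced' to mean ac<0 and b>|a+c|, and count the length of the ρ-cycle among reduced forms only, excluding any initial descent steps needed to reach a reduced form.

D = 820, ⌊√D⌋ = 28
descent: ρ → (-13,12,13)  [lands on river]
river: ρ → (13,14,-12)
river: ρ → (-12,10,15)
river: ρ → (15,20,-7)
river: ρ → (-7,22,12)
river: ρ → (12,26,-3)
river: ρ → (-3,28,3)
river: ρ → (3,26,-12)
river: ρ → (-12,22,7)
river: ρ → (7,20,-15)
river: ρ → (-15,10,12)
river: ρ → (12,14,-13)
ρ-cycle length = 12 (tail of 1 descent step not counted)

12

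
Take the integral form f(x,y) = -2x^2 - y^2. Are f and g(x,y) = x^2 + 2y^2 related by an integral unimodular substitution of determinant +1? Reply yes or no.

D₁ = -8, D₂ = -8
f is negative-definite; reduce −f:
−f: flip: (2,0,1)→(1,0,2)
−f: reduced (well bottom): (1,0,2) with a≤c, −a<b≤a
flip sign back: reduced form of f is (-1,0,-2)
g: reduced (well bottom): (1,0,2) with a≤c, −a<b≤a
reduced forms (-1, 0, -2) vs (1, 0, 2) ⇒ inequivalent

no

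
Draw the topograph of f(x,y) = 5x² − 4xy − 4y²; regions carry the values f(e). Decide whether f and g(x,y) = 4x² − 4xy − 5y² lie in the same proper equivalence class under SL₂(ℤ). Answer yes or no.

D₁ = 96, D₂ = 96
river cycle of f (length 4): (-4, 4, 5), (5, 6, -3), (-3, 6, 5), (5, 4, -4)
river cycle of g (length 4): (-5, 4, 4), (4, 4, -5), (-5, 6, 3), (3, 6, -5)
cycles differ ⇒ inequivalent

no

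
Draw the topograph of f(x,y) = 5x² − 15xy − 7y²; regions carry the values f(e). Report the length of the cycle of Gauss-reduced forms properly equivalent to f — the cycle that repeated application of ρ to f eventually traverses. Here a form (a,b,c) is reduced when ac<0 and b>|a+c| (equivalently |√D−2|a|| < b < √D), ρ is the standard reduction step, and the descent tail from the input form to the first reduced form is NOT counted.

D = 365, ⌊√D⌋ = 19
descent: ρ → (-7,15,5)  [lands on river]
river: ρ → (5,15,-7)
river: ρ → (-7,13,7)
river: ρ → (7,15,-5)
river: ρ → (-5,15,7)
river: ρ → (7,13,-7)
ρ-cycle length = 6 (tail of 1 descent step not counted)

6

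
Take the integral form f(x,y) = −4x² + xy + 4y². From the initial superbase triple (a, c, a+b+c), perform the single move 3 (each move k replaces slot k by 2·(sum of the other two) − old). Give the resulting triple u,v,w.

start (-4,4,1) = (f(1,0),f(0,1),f(1,1))
replace slot 3: 2·((-4)+4) − 1 = -1 → (-4,4,-1)

-4,4,-1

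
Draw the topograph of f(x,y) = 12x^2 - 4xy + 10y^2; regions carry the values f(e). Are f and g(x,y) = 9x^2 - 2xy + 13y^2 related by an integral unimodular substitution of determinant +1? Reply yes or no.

D₁ = -464, D₂ = -464
f: flip: (12,-4,10)→(10,4,12)
f: reduced (well bottom): (10,4,12) with a≤c, −a<b≤a
g: reduced (well bottom): (9,-2,13) with a≤c, −a<b≤a
reduced forms (10, 4, 12) vs (9, -2, 13) ⇒ inequivalent

no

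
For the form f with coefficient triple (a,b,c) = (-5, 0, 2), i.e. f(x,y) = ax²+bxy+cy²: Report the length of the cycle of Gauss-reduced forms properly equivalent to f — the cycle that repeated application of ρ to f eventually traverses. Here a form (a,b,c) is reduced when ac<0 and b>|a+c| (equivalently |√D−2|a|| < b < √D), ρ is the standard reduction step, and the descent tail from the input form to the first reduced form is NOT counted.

D = 40, ⌊√D⌋ = 6
descent: ρ → (2,4,-3)  [lands on river]
river: ρ → (-3,2,3)
river: ρ → (3,4,-2)
river: ρ → (-2,4,3)
river: ρ → (3,2,-3)
river: ρ → (-3,4,2)
ρ-cycle length = 6 (tail of 1 descent step not counted)

6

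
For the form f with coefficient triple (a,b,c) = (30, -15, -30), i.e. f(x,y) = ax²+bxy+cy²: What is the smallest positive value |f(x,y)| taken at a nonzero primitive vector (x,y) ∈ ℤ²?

descent: ρ → (-30,15,30)  [lands on river]
river: ρ → (30,45,-15)
river: ρ → (-15,45,30)
river: ρ → (30,15,-30)
river: ρ → (-30,45,15)
river: ρ → (15,45,-30)
closes: descent 1, river 6
min |a| on river = 15

15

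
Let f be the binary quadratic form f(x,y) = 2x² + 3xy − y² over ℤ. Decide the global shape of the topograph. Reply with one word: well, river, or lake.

D = b²−4ac = 3² − 4·2·(-1) = 17
D > 0 non-square ⇒ indefinite ⇒ periodic river

river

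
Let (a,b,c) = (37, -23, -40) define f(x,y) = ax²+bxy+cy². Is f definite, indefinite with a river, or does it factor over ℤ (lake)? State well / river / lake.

D = b²−4ac = (-23)² − 4·37·(-40) = 6449
D > 0 non-square ⇒ indefinite ⇒ periodic river

river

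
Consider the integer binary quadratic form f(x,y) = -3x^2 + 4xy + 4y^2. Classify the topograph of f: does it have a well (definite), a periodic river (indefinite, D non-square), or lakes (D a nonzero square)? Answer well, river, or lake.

D = b²−4ac = 4² − 4·(-3)·4 = 64
D = 8² is a perfect square ⇒ form factors over ℤ ⇒ lakes

lake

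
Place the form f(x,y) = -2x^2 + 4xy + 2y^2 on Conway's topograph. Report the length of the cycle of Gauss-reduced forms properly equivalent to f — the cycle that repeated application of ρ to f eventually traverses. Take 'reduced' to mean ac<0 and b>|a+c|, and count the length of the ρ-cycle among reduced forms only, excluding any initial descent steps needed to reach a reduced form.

D = 32, ⌊√D⌋ = 5
river: ρ → (2,4,-2)
river: ρ → (-2,4,2)
ρ-cycle length = 2 (tail of 0 descent steps not counted)

2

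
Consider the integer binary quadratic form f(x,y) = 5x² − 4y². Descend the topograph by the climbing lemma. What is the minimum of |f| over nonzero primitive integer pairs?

descent: ρ → (-4,8,1)  [lands on river]
river: ρ → (1,8,-4)
closes: descent 1, river 2
min |a| on river = 1

1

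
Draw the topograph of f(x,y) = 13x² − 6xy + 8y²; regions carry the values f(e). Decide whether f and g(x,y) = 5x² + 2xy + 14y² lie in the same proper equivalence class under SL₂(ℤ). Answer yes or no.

D₁ = -380, D₂ = -276
discriminants differ ⇒ not SL₂(ℤ)-equivalent

no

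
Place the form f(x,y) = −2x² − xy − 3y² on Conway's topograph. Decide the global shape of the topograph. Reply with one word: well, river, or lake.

D = b²−4ac = (-1)² − 4·(-2)·(-3) = -23
D < 0 ⇒ definite ⇒ every region one sign ⇒ single well

well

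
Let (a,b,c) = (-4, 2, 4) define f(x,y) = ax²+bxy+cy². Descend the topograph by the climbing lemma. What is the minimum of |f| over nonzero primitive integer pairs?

river: ρ → (4,6,-2)
river: ρ → (-2,6,4)
river: ρ → (4,2,-4)
river: ρ → (-4,6,2)
river: ρ → (2,6,-4)
river: ρ → (-4,2,4)
closes: descent 0, river 6
min |a| on river = 2

2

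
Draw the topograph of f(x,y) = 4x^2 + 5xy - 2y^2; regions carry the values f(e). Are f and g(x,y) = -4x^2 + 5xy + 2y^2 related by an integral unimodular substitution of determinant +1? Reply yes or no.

D₁ = 57, D₂ = 57
river cycle of f (length 6): (-2, 7, 1), (1, 7, -2), (-2, 5, 4), (4, 3, -3), (-3, 3, 4), (4, 5, -2)
river cycle of g (length 6): (2, 7, -1), (-1, 7, 2), (2, 5, -4), (-4, 3, 3), (3, 3, -4), (-4, 5, 2)
cycles differ ⇒ inequivalent

no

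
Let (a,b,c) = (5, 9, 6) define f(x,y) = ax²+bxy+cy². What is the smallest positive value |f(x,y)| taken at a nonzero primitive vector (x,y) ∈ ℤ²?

translate: b→-1 (≡9 mod 10), so (5,9,6)→(5,-1,2)
flip: (5,-1,2)→(2,1,5)
reduced (well bottom): (2,1,5) with a≤c, −a<b≤a
well minimum = a = 2

2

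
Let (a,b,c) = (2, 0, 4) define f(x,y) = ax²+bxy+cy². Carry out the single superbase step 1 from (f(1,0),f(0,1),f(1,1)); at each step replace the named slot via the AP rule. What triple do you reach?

start (2,4,6) = (f(1,0),f(0,1),f(1,1))
replace slot 1: 2·(4+6) − 2 = 18 → (18,4,6)

18,4,6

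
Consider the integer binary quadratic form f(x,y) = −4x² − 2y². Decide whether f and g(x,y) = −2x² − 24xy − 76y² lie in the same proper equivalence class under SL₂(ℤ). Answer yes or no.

D₁ = -32, D₂ = -32
f is negative-definite; reduce −f:
−f: flip: (4,0,2)→(2,0,4)
−f: reduced (well bottom): (2,0,4) with a≤c, −a<b≤a
flip sign back: reduced form of f is (-2,0,-4)
g is negative-definite; reduce −g:
−g: translate: b→0 (≡24 mod 4), so (2,24,76)→(2,0,4)
−g: reduced (well bottom): (2,0,4) with a≤c, −a<b≤a
flip sign back: reduced form of g is (-2,0,-4)
reduced forms (-2, 0, -4) vs (-2, 0, -4) ⇒ equivalent

yes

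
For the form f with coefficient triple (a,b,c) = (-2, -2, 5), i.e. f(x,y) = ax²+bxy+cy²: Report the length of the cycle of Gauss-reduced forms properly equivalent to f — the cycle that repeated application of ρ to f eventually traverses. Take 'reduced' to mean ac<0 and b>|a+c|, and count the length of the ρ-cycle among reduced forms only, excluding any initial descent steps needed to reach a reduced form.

D = 44, ⌊√D⌋ = 6
descent: ρ → (5,2,-2)
descent: ρ → (-2,6,1)  [lands on river]
river: ρ → (1,6,-2)
ρ-cycle length = 2 (tail of 2 descent steps not counted)

2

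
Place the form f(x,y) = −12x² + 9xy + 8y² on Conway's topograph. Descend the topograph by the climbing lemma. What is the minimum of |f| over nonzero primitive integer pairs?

river: ρ → (8,7,-13)
river: ρ → (-13,19,2)
river: ρ → (2,21,-3)
river: ρ → (-3,21,2)
river: ρ → (2,19,-13)
river: ρ → (-13,7,8)
river: ρ → (8,9,-12)
river: ρ → (-12,15,5)
river: ρ → (5,15,-12)
river: ρ → (-12,9,8)
closes: descent 0, river 10
min |a| on river = 2

2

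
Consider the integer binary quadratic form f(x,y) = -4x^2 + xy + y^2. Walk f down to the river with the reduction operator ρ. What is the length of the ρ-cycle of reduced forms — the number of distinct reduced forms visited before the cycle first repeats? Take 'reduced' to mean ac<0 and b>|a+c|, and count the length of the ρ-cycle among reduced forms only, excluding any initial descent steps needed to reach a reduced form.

D = 17, ⌊√D⌋ = 4
descent: ρ → (1,3,-2)  [lands on river]
river: ρ → (-2,1,2)
river: ρ → (2,3,-1)
river: ρ → (-1,3,2)
river: ρ → (2,1,-2)
river: ρ → (-2,3,1)
ρ-cycle length = 6 (tail of 1 descent step not counted)

6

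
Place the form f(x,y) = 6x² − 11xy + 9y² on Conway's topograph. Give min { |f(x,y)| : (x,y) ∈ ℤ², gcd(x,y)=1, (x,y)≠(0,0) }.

translate: b→1 (≡-11 mod 12), so (6,-11,9)→(6,1,4)
flip: (6,1,4)→(4,-1,6)
reduced (well bottom): (4,-1,6) with a≤c, −a<b≤a
well minimum = a = 4

4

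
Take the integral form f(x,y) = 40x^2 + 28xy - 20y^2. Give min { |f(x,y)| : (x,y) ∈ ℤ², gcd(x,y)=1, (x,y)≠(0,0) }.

river: ρ → (-20,52,16)
river: ρ → (16,44,-32)
river: ρ → (-32,20,28)
river: ρ → (28,36,-24)
river: ρ → (-24,60,4)
river: ρ → (4,60,-24)
river: ρ → (-24,36,28)
river: ρ → (28,20,-32)
river: ρ → (-32,44,16)
river: ρ → (16,52,-20)
river: ρ → (-20,28,40)
river: ρ → (40,52,-8)
river: ρ → (-8,60,12)
river: ρ → (12,60,-8)
river: ρ → (-8,52,40)
river: ρ → (40,28,-20)
closes: descent 0, river 16
min |a| on river = 4

4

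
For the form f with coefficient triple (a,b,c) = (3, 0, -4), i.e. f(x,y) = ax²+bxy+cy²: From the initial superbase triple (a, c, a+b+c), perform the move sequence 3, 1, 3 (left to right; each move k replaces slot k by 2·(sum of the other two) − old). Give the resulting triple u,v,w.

start (3,-4,-1) = (f(1,0),f(0,1),f(1,1))
replace slot 3: 2·(3+(-4)) − (-1) = -1 → (3,-4,-1)
replace slot 1: 2·((-4)+(-1)) − 3 = -13 → (-13,-4,-1)
replace slot 3: 2·((-13)+(-4)) − (-1) = -33 → (-13,-4,-33)

-13,-4,-33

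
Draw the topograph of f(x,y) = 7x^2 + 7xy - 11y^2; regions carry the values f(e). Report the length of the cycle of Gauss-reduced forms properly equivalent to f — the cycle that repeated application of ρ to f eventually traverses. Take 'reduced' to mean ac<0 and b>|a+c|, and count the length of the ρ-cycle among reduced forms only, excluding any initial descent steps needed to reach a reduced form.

D = 357, ⌊√D⌋ = 18
river: ρ → (-11,15,3)
river: ρ → (3,15,-11)
river: ρ → (-11,7,7)
river: ρ → (7,7,-11)
ρ-cycle length = 4 (tail of 0 descent steps not counted)

4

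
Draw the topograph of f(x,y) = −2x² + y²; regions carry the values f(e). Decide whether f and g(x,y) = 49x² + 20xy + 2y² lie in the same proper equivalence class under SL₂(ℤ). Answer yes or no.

D₁ = 8, D₂ = 8
river cycle of f (length 2): (1, 2, -1), (-1, 2, 1)
river cycle of g (length 2): (-1, 2, 1), (1, 2, -1)
cycles coincide ⇒ equivalent

yes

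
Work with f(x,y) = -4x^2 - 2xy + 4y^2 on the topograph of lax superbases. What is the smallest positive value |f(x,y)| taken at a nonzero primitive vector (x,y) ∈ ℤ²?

descent: ρ → (4,2,-4)  [lands on river]
river: ρ → (-4,6,2)
river: ρ → (2,6,-4)
river: ρ → (-4,2,4)
river: ρ → (4,6,-2)
river: ρ → (-2,6,4)
closes: descent 1, river 6
min |a| on river = 2

2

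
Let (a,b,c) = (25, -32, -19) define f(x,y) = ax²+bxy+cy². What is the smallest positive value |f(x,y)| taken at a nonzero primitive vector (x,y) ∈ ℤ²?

descent: ρ → (-19,32,25)  [lands on river]
river: ρ → (25,18,-26)
river: ρ → (-26,34,17)
river: ρ → (17,34,-26)
river: ρ → (-26,18,25)
river: ρ → (25,32,-19)
river: ρ → (-19,44,13)
river: ρ → (13,34,-34)
river: ρ → (-34,34,13)
river: ρ → (13,44,-19)
closes: descent 1, river 10
min |a| on river = 13

13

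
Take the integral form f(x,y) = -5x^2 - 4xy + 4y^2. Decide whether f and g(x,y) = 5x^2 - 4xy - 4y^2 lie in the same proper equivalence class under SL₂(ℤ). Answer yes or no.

D₁ = 96, D₂ = 96
river cycle of f (length 4): (4, 4, -5), (-5, 6, 3), (3, 6, -5), (-5, 4, 4)
river cycle of g (length 4): (-4, 4, 5), (5, 6, -3), (-3, 6, 5), (5, 4, -4)
cycles differ ⇒ inequivalent

no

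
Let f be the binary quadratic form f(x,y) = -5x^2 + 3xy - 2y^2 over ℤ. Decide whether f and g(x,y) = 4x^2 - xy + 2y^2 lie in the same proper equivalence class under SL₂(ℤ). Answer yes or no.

D₁ = -31, D₂ = -31
f is negative-definite; reduce −f:
−f: flip: (5,-3,2)→(2,3,5)
−f: translate: b→-1 (≡3 mod 4), so (2,3,5)→(2,-1,4)
−f: reduced (well bottom): (2,-1,4) with a≤c, −a<b≤a
flip sign back: reduced form of f is (-2,1,-4)
g: flip: (4,-1,2)→(2,1,4)
g: reduced (well bottom): (2,1,4) with a≤c, −a<b≤a
reduced forms (-2, 1, -4) vs (2, 1, 4) ⇒ inequivalent

no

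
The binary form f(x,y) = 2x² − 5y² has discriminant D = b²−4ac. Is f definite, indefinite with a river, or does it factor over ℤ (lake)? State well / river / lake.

D = b²−4ac = 0² − 4·2·(-5) = 40
D > 0 non-square ⇒ indefinite ⇒ periodic river

river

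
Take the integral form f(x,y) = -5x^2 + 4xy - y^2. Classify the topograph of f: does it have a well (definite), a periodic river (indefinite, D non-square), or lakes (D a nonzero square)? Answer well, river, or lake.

D = b²−4ac = 4² − 4·(-5)·(-1) = -4
D < 0 ⇒ definite ⇒ every region one sign ⇒ single well

well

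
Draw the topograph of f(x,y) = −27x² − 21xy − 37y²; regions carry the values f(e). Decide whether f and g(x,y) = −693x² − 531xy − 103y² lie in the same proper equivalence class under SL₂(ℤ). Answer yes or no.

D₁ = -3555, D₂ = -3555
f is negative-definite; reduce −f:
−f: reduced (well bottom): (27,21,37) with a≤c, −a<b≤a
flip sign back: reduced form of f is (-27,-21,-37)
g is negative-definite; reduce −g:
−g: flip: (693,531,103)→(103,-531,693)
−g: translate: b→87 (≡-531 mod 206), so (103,-531,693)→(103,87,27)
−g: flip: (103,87,27)→(27,-87,103)
−g: translate: b→21 (≡-87 mod 54), so (27,-87,103)→(27,21,37)
−g: reduced (well bottom): (27,21,37) with a≤c, −a<b≤a
flip sign back: reduced form of g is (-27,-21,-37)
reduced forms (-27, -21, -37) vs (-27, -21, -37) ⇒ equivalent

yes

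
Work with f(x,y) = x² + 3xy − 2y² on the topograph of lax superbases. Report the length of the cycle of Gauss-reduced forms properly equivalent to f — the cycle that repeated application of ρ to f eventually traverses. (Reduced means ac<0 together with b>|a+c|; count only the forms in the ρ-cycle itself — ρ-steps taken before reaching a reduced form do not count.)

D = 17, ⌊√D⌋ = 4
river: ρ → (-2,1,2)
river: ρ → (2,3,-1)
river: ρ → (-1,3,2)
river: ρ → (2,1,-2)
river: ρ → (-2,3,1)
river: ρ → (1,3,-2)
ρ-cycle length = 6 (tail of 0 descent steps not counted)

6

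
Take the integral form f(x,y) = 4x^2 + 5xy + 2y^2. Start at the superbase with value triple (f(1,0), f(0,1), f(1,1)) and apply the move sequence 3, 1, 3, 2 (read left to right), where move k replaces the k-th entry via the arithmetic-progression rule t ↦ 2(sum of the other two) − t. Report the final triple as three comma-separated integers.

start (4,2,11) = (f(1,0),f(0,1),f(1,1))
replace slot 3: 2·(4+2) − 11 = 1 → (4,2,1)
replace slot 1: 2·(2+1) − 4 = 2 → (2,2,1)
replace slot 3: 2·(2+2) − 1 = 7 → (2,2,7)
replace slot 2: 2·(2+7) − 2 = 16 → (2,16,7)

2,16,7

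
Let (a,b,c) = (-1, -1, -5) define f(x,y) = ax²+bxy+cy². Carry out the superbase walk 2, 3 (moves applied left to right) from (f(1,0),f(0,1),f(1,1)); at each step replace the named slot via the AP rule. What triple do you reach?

start (-1,-5,-7) = (f(1,0),f(0,1),f(1,1))
replace slot 2: 2·((-1)+(-7)) − (-5) = -11 → (-1,-11,-7)
replace slot 3: 2·((-1)+(-11)) − (-7) = -17 → (-1,-11,-17)

-1,-11,-17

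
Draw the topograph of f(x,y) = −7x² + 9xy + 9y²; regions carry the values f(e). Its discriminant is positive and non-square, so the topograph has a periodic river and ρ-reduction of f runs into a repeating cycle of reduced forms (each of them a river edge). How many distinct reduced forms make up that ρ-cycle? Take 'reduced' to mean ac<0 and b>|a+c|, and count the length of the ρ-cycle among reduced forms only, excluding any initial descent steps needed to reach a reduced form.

D = 333, ⌊√D⌋ = 18
river: ρ → (9,9,-7)
river: ρ → (-7,5,11)
river: ρ → (11,17,-1)
river: ρ → (-1,17,11)
river: ρ → (11,5,-7)
river: ρ → (-7,9,9)
ρ-cycle length = 6 (tail of 0 descent steps not counted)

6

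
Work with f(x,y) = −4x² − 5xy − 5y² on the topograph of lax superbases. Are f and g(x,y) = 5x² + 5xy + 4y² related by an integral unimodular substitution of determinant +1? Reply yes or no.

D₁ = -55, D₂ = -55
f is negative-definite; reduce −f:
−f: translate: b→-3 (≡5 mod 8), so (4,5,5)→(4,-3,4)
−f: flip: (4,-3,4)→(4,3,4)
−f: reduced (well bottom): (4,3,4) with a≤c, −a<b≤a
flip sign back: reduced form of f is (-4,-3,-4)
g: flip: (5,5,4)→(4,-5,5)
g: translate: b→3 (≡-5 mod 8), so (4,-5,5)→(4,3,4)
g: reduced (well bottom): (4,3,4) with a≤c, −a<b≤a
reduced forms (-4, -3, -4) vs (4, 3, 4) ⇒ inequivalent

no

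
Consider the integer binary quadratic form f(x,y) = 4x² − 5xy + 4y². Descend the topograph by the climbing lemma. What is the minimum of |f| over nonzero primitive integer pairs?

translate: b→3 (≡-5 mod 8), so (4,-5,4)→(4,3,3)
flip: (4,3,3)→(3,-3,4)
translate: b→3 (≡-3 mod 6), so (3,-3,4)→(3,3,4)
reduced (well bottom): (3,3,4) with a≤c, −a<b≤a
well minimum = a = 3

3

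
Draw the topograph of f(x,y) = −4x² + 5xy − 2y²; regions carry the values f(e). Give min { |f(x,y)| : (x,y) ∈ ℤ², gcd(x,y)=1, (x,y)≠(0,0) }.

translate: b→3 (≡-5 mod 8), so (4,-5,2)→(4,3,1)
flip: (4,3,1)→(1,-3,4)
translate: b→1 (≡-3 mod 2), so (1,-3,4)→(1,1,2)
reduced (well bottom): (1,1,2) with a≤c, −a<b≤a
well minimum |f| = |-1| = 1 (negative-definite)

1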